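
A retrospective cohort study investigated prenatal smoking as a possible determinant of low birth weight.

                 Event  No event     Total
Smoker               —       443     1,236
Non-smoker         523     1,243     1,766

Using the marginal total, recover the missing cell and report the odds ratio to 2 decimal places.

The missing cell is in the exposed row: 1236 − 443 = 793.
So a = 793, b = 443, c = 523, d = 1243.
OR = (a·d)/(b·c) = (793 × 1243) / (443 × 523) = 985699 / 231689 = 4.25441

4.25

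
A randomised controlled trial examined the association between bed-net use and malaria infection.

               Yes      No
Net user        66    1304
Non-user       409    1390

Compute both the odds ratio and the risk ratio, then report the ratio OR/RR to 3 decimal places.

Cells: a = 66, b = 1304, c = 409, d = 1390.
OR = (66·1390)/(1304·409) = 91740/533336 = 0.17201
Risk in exposed = 66/1370 = 0.04818; risk in unexposed = 409/1799 = 0.22735; RR = 0.21190
OR/RR = 0.17201 / 0.21190 = 0.81176
The outcome is not rare, so the OR lies further from 1 than the RR.

0.812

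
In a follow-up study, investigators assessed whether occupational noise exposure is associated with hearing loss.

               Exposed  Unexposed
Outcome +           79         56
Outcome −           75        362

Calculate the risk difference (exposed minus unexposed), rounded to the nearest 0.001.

0.379

Reading the table with exposure as columns: a = 79 (Exposed, case), b = 75 (Exposed, non-case), c = 56 (Unexposed, case), d = 362.
Risk in exposed = 79/154 = 0.512987; risk in unexposed = 56/418 = 0.133971.
Risk difference = 0.512987 − 0.133971 = 0.379016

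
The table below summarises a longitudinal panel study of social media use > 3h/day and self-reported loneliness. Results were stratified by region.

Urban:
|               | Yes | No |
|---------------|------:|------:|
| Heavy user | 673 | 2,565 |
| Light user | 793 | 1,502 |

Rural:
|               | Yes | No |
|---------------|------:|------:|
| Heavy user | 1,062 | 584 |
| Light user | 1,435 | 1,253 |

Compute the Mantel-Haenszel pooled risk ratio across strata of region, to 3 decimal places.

0.929

RR_MH = Σ(aᵢ·n₀ᵢ/nᵢ) / Σ(cᵢ·n₁ᵢ/nᵢ), with n₁ᵢ = aᵢ+bᵢ (exposed), n₀ᵢ = cᵢ+dᵢ (unexposed), nᵢ = n₁ᵢ+n₀ᵢ.
Stratum 1 (Urban): n₁ = 3238, n₀ = 2295, n = 5533; a·n₀/n = 673·2295/5533 = 279.1496; c·n₁/n = 793·3238/5533 = 464.0763
Stratum 2 (Rural): n₁ = 1646, n₀ = 2688, n = 4334; a·n₀/n = 1062·2688/4334 = 658.6654; c·n₁/n = 1435·1646/4334 = 544.9954
RR_MH = (279.1496 + 658.6654) / (464.0763 + 544.9954) = 937.8151 / 1009.0717 = 0.92938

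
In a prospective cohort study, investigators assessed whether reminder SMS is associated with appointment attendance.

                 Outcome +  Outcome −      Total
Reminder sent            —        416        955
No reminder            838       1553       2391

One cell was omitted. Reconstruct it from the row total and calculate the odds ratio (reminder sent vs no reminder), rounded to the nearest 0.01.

2.40

The missing cell is in the exposed row: 955 − 416 = 539.
So a = 539, b = 416, c = 838, d = 1553.
OR = (a·d)/(b·c) = (539 × 1553) / (416 × 838) = 837067 / 348608 = 2.40117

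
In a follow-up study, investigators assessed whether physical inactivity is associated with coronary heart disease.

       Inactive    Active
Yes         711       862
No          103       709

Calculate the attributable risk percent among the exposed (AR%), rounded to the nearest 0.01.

37.18

Reading the table with exposure as columns: a = 711 (Inactive, case), b = 103 (Inactive, non-case), c = 862 (Active, case), d = 709.
Risk in exposed = 711/814 = 0.87346; risk in unexposed = 862/1571 = 0.54870.
RR = 0.87346/0.54870 = 1.59189
AR% = (RR − 1)/RR × 100 = (1.59189 − 1)/1.59189 × 100 = 37.1817%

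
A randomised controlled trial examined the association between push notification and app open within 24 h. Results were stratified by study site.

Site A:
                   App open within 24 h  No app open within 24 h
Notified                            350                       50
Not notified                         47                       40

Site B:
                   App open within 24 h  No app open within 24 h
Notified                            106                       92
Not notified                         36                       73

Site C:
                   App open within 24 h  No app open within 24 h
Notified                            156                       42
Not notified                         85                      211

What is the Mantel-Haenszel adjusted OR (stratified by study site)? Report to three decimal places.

OR_MH = Σ(aᵢdᵢ/nᵢ) / Σ(bᵢcᵢ/nᵢ), where nᵢ is the stratum total.
Stratum 1 (Site A): n = 487; a·d/n = 350·40/487 = 28.7474; b·c/n = 50·47/487 = 4.8255
Stratum 2 (Site B): n = 307; a·d/n = 106·73/307 = 25.2052; b·c/n = 92·36/307 = 10.7883
Stratum 3 (Site C): n = 494; a·d/n = 156·211/494 = 66.6316; b·c/n = 42·85/494 = 7.2267
OR_MH = (28.7474 + 25.2052 + 66.6316) / (4.8255 + 10.7883 + 7.2267) = 120.5842 / 22.8405 = 5.27941

5.279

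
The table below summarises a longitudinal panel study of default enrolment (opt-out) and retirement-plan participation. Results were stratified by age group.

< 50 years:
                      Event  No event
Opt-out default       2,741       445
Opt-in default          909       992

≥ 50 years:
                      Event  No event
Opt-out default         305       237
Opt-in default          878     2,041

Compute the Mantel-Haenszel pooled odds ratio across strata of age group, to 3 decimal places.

OR_MH = Σ(aᵢdᵢ/nᵢ) / Σ(bᵢcᵢ/nᵢ), where nᵢ is the stratum total.
Stratum 1 (< 50 years): n = 5087; a·d/n = 2741·992/5087 = 534.5139; b·c/n = 445·909/5087 = 79.5174
Stratum 2 (≥ 50 years): n = 3461; a·d/n = 305·2041/3461 = 179.8628; b·c/n = 237·878/3461 = 60.1231
OR_MH = (534.5139 + 179.8628) / (79.5174 + 60.1231) = 714.3766 / 139.6405 = 5.11583

5.116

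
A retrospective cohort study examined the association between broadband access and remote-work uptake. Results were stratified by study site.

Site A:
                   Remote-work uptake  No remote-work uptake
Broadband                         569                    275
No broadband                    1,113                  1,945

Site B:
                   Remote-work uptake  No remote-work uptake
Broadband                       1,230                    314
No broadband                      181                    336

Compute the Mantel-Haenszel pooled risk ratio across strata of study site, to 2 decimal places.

2.00

RR_MH = Σ(aᵢ·n₀ᵢ/nᵢ) / Σ(cᵢ·n₁ᵢ/nᵢ), with n₁ᵢ = aᵢ+bᵢ (exposed), n₀ᵢ = cᵢ+dᵢ (unexposed), nᵢ = n₁ᵢ+n₀ᵢ.
Stratum 1 (Site A): n₁ = 844, n₀ = 3058, n = 3902; a·n₀/n = 569·3058/3902 = 445.9257; c·n₁/n = 1113·844/3902 = 240.7412
Stratum 2 (Site B): n₁ = 1544, n₀ = 517, n = 2061; a·n₀/n = 1230·517/2061 = 308.5444; c·n₁/n = 181·1544/2061 = 135.5963
RR_MH = (445.9257 + 308.5444) / (240.7412 + 135.5963) = 754.4701 / 376.3375 = 2.00477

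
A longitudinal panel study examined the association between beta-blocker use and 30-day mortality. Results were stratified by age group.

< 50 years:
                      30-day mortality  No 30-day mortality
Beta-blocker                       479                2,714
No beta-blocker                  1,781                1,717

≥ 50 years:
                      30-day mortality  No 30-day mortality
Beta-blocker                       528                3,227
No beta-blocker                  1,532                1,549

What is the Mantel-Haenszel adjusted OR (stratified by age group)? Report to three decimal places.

OR_MH = Σ(aᵢdᵢ/nᵢ) / Σ(bᵢcᵢ/nᵢ), where nᵢ is the stratum total.
Stratum 1 (< 50 years): n = 6691; a·d/n = 479·1717/6691 = 122.9178; b·c/n = 2714·1781/6691 = 722.4083
Stratum 2 (≥ 50 years): n = 6836; a·d/n = 528·1549/6836 = 119.6419; b·c/n = 3227·1532/6836 = 723.1954
OR_MH = (122.9178 + 119.6419) / (722.4083 + 723.1954) = 242.5597 / 1445.6037 = 0.16779

0.168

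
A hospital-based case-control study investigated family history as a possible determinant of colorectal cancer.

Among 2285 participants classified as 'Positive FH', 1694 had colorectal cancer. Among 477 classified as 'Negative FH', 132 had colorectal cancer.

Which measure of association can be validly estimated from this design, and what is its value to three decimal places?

7.492

From the description: a = 1694, b = 591, c = 132, d = 345.
This is a hospital-based case-control study: participants were sampled on outcome status, so risks in the source population cannot be estimated directly — relative risk is not valid here. The odds ratio is the appropriate measure.
OR = (a·d)/(b·c) = (1694 × 345) / (591 × 132) = 584430 / 78012 = 7.49154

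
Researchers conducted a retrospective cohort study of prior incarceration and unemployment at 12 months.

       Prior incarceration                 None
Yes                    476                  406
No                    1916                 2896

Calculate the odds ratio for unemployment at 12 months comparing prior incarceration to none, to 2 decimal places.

1.77

Reading the table with exposure as columns: a = 476 (Prior incarceration, case), b = 1916 (Prior incarceration, non-case), c = 406 (None, case), d = 2896.
OR = (a·d)/(b·c) = (476 × 2896) / (1916 × 406) = 1378496 / 777896 = 1.77208
The odds of unemployment at 12 months are about 1.77 times as high in the prior incarceration group.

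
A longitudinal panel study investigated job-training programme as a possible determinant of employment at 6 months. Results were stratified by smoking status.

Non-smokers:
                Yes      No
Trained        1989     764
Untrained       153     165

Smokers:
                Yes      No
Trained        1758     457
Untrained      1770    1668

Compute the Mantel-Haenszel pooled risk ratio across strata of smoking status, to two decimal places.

RR_MH = Σ(aᵢ·n₀ᵢ/nᵢ) / Σ(cᵢ·n₁ᵢ/nᵢ), with n₁ᵢ = aᵢ+bᵢ (exposed), n₀ᵢ = cᵢ+dᵢ (unexposed), nᵢ = n₁ᵢ+n₀ᵢ.
Stratum 1 (Non-smokers): n₁ = 2753, n₀ = 318, n = 3071; a·n₀/n = 1989·318/3071 = 205.9596; c·n₁/n = 153·2753/3071 = 137.1570
Stratum 2 (Smokers): n₁ = 2215, n₀ = 3438, n = 5653; a·n₀/n = 1758·3438/5653 = 1069.1675; c·n₁/n = 1770·2215/5653 = 693.5344
RR_MH = (205.9596 + 1069.1675) / (137.1570 + 693.5344) = 1275.1271 / 830.6914 = 1.53502

1.54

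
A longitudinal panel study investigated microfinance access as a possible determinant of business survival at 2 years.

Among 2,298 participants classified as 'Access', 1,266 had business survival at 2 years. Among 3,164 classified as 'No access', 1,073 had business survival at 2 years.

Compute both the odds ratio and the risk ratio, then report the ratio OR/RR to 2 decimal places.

1.47

From the description: a = 1266, b = 1032, c = 1073, d = 2091.
OR = (1266·2091)/(1032·1073) = 2647206/1107336 = 2.39061
Risk in exposed = 1266/2298 = 0.55091; risk in unexposed = 1073/3164 = 0.33913; RR = 1.62450
OR/RR = 2.39061 / 1.62450 = 1.47159
The outcome is not rare, so the OR lies further from 1 than the RR.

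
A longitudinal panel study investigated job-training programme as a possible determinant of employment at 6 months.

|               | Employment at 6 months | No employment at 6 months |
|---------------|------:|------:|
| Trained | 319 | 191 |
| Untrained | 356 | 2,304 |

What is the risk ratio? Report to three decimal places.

4.674

Cells: a = 319, b = 191, c = 356, d = 2304.
Risk in exposed = 319/510 = 0.62549; risk in unexposed = 356/2660 = 0.13383.
RR = 0.62549 / 0.13383 = 4.67361
The risk among the exposed is 4.67 times that among the unexposed.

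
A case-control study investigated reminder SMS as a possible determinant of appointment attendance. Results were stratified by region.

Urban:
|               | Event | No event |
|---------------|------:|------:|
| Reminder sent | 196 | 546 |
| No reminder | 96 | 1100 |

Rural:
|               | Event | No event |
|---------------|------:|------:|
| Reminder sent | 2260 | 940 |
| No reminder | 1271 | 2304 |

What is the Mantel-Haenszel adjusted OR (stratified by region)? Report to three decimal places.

4.326

OR_MH = Σ(aᵢdᵢ/nᵢ) / Σ(bᵢcᵢ/nᵢ), where nᵢ is the stratum total.
Stratum 1 (Urban): n = 1938; a·d/n = 196·1100/1938 = 111.2487; b·c/n = 546·96/1938 = 27.0464
Stratum 2 (Rural): n = 6775; a·d/n = 2260·2304/6775 = 768.5668; b·c/n = 940·1271/6775 = 176.3454
OR_MH = (111.2487 + 768.5668) / (27.0464 + 176.3454) = 879.8155 / 203.3918 = 4.32572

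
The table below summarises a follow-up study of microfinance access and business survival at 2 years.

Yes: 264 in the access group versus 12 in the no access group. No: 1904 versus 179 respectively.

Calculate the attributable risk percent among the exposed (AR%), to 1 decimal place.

From the description: a = 264, b = 1904, c = 12, d = 179.
Risk in exposed = 264/2168 = 0.12177; risk in unexposed = 12/191 = 0.06283.
RR = 0.12177/0.06283 = 1.93819
AR% = (RR − 1)/RR × 100 = (1.93819 − 1)/1.93819 × 100 = 48.4055%

48.4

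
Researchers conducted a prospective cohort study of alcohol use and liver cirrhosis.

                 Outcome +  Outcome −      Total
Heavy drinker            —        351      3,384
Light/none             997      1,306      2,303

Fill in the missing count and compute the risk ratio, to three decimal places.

The missing cell is in the exposed row: 3384 − 351 = 3033.
So a = 3033, b = 351, c = 997, d = 1306.
RR = [a/(a+b)] / [c/(c+d)] = (3033/3384) / (997/2303) = 0.89628/0.43291 = 2.07034

2.070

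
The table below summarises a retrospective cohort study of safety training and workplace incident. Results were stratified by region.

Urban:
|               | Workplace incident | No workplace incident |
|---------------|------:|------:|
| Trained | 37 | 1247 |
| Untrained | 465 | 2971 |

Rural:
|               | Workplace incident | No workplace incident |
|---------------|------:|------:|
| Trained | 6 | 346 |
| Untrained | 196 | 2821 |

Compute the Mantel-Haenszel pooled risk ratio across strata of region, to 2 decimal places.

RR_MH = Σ(aᵢ·n₀ᵢ/nᵢ) / Σ(cᵢ·n₁ᵢ/nᵢ), with n₁ᵢ = aᵢ+bᵢ (exposed), n₀ᵢ = cᵢ+dᵢ (unexposed), nᵢ = n₁ᵢ+n₀ᵢ.
Stratum 1 (Urban): n₁ = 1284, n₀ = 3436, n = 4720; a·n₀/n = 37·3436/4720 = 26.9347; c·n₁/n = 465·1284/4720 = 126.4958
Stratum 2 (Rural): n₁ = 352, n₀ = 3017, n = 3369; a·n₀/n = 6·3017/3369 = 5.3731; c·n₁/n = 196·352/3369 = 20.4785
RR_MH = (26.9347 + 5.3731) / (126.4958 + 20.4785) = 32.3079 / 146.9742 = 0.21982

0.22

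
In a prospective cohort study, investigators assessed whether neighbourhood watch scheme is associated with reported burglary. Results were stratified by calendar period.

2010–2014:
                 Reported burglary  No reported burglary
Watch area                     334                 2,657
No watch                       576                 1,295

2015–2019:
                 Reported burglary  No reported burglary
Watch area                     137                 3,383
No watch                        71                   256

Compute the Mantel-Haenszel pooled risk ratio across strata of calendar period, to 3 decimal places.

0.334

RR_MH = Σ(aᵢ·n₀ᵢ/nᵢ) / Σ(cᵢ·n₁ᵢ/nᵢ), with n₁ᵢ = aᵢ+bᵢ (exposed), n₀ᵢ = cᵢ+dᵢ (unexposed), nᵢ = n₁ᵢ+n₀ᵢ.
Stratum 1 (2010–2014): n₁ = 2991, n₀ = 1871, n = 4862; a·n₀/n = 334·1871/4862 = 128.5302; c·n₁/n = 576·2991/4862 = 354.3431
Stratum 2 (2015–2019): n₁ = 3520, n₀ = 327, n = 3847; a·n₀/n = 137·327/3847 = 11.6452; c·n₁/n = 71·3520/3847 = 64.9649
RR_MH = (128.5302 + 11.6452) / (354.3431 + 64.9649) = 140.1754 / 419.3080 = 0.33430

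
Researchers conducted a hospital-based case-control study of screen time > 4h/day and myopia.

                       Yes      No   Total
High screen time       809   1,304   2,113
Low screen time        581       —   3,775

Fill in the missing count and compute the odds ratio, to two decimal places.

The missing cell is in the unexposed row: 3775 − 581 = 3194.
So a = 809, b = 1304, c = 581, d = 3194.
OR = (a·d)/(b·c) = (809 × 3194) / (1304 × 581) = 2583946 / 757624 = 3.41059

3.41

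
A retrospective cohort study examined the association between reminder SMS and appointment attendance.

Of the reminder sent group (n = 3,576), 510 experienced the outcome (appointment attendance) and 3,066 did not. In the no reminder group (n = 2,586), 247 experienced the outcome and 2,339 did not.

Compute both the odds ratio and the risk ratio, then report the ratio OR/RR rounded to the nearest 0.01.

From the description: a = 510, b = 3066, c = 247, d = 2339.
OR = (510·2339)/(3066·247) = 1192890/757302 = 1.57518
Risk in exposed = 510/3576 = 0.14262; risk in unexposed = 247/2586 = 0.09551; RR = 1.49315
OR/RR = 1.57518 / 1.49315 = 1.05494
The outcome is not rare, so the OR lies further from 1 than the RR.

1.05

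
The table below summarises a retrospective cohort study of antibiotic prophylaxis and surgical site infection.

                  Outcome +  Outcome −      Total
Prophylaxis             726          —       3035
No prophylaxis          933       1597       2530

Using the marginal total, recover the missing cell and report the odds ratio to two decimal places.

The missing cell is in the exposed row: 3035 − 726 = 2309.
So a = 726, b = 2309, c = 933, d = 1597.
OR = (a·d)/(b·c) = (726 × 1597) / (2309 × 933) = 1159422 / 2154297 = 0.53819

0.54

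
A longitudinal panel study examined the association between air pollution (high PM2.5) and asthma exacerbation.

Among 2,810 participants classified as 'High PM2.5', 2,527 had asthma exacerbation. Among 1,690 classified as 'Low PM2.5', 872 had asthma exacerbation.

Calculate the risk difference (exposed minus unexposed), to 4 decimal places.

From the description: a = 2527, b = 283, c = 872, d = 818.
Risk in exposed = 2527/2810 = 0.899288; risk in unexposed = 872/1690 = 0.515976.
Risk difference = 0.899288 − 0.515976 = 0.383312

0.3833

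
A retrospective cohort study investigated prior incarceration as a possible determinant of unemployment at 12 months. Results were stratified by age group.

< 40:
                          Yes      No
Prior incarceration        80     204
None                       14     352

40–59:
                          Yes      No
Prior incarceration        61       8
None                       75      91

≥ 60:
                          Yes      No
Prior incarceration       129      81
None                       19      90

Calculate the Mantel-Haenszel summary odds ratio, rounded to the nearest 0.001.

OR_MH = Σ(aᵢdᵢ/nᵢ) / Σ(bᵢcᵢ/nᵢ), where nᵢ is the stratum total.
Stratum 1 (< 40): n = 650; a·d/n = 80·352/650 = 43.3231; b·c/n = 204·14/650 = 4.3938
Stratum 2 (40–59): n = 235; a·d/n = 61·91/235 = 23.6213; b·c/n = 8·75/235 = 2.5532
Stratum 3 (≥ 60): n = 319; a·d/n = 129·90/319 = 36.3950; b·c/n = 81·19/319 = 4.8245
OR_MH = (43.3231 + 23.6213 + 36.3950) / (4.3938 + 2.5532 + 4.8245) = 103.3393 / 11.7715 = 8.77878

8.779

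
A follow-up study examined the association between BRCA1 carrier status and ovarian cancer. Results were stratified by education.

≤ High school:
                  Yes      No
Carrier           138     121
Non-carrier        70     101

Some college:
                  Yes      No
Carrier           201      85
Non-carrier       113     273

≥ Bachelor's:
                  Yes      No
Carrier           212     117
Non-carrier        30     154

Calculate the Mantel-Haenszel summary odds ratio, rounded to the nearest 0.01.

4.35

OR_MH = Σ(aᵢdᵢ/nᵢ) / Σ(bᵢcᵢ/nᵢ), where nᵢ is the stratum total.
Stratum 1 (≤ High school): n = 430; a·d/n = 138·101/430 = 32.4140; b·c/n = 121·70/430 = 19.6977
Stratum 2 (Some college): n = 672; a·d/n = 201·273/672 = 81.6562; b·c/n = 85·113/672 = 14.2932
Stratum 3 (≥ Bachelor's): n = 513; a·d/n = 212·154/513 = 63.6413; b·c/n = 117·30/513 = 6.8421
OR_MH = (32.4140 + 81.6562 + 63.6413) / (19.6977 + 14.2932 + 6.8421) = 177.7115 / 40.8329 = 4.35216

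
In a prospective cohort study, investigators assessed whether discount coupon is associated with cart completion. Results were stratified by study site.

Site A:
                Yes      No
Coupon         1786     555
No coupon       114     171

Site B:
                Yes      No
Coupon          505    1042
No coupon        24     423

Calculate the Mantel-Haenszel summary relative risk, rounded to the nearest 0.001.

RR_MH = Σ(aᵢ·n₀ᵢ/nᵢ) / Σ(cᵢ·n₁ᵢ/nᵢ), with n₁ᵢ = aᵢ+bᵢ (exposed), n₀ᵢ = cᵢ+dᵢ (unexposed), nᵢ = n₁ᵢ+n₀ᵢ.
Stratum 1 (Site A): n₁ = 2341, n₀ = 285, n = 2626; a·n₀/n = 1786·285/2626 = 193.8347; c·n₁/n = 114·2341/2626 = 101.6276
Stratum 2 (Site B): n₁ = 1547, n₀ = 447, n = 1994; a·n₀/n = 505·447/1994 = 113.2071; c·n₁/n = 24·1547/1994 = 18.6199
RR_MH = (193.8347 + 113.2071) / (101.6276 + 18.6199) = 307.0419 / 120.2474 = 2.55342

2.553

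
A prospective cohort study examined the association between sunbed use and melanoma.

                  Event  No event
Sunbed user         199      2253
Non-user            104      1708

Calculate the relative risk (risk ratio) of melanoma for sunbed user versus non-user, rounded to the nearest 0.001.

1.414

Cells: a = 199, b = 2253, c = 104, d = 1708.
Risk in exposed = 199/2452 = 0.08116; risk in unexposed = 104/1812 = 0.05740.
RR = 0.08116 / 0.05740 = 1.41403
The risk among the exposed is 1.41 times that among the unexposed.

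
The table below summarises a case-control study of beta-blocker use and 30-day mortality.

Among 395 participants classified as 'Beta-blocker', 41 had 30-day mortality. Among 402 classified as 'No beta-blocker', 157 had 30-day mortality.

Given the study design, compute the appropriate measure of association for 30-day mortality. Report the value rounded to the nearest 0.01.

0.18

From the description: a = 41, b = 354, c = 157, d = 245.
This is a case-control study: participants were sampled on outcome status, so risks in the source population cannot be estimated directly — relative risk is not valid here. The odds ratio is the appropriate measure.
OR = (a·d)/(b·c) = (41 × 245) / (354 × 157) = 10045 / 55578 = 0.18074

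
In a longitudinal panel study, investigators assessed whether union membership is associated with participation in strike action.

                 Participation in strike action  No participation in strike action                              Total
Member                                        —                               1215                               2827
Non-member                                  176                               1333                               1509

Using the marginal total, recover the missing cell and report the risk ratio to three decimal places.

The missing cell is in the exposed row: 2827 − 1215 = 1612.
So a = 1612, b = 1215, c = 176, d = 1333.
RR = [a/(a+b)] / [c/(c+d)] = (1612/2827) / (176/1509) = 0.57022/0.11663 = 4.88895

4.889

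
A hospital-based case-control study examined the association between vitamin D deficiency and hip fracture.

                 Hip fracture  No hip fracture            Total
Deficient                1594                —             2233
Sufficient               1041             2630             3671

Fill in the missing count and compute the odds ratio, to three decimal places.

6.302

The missing cell is in the exposed row: 2233 − 1594 = 639.
So a = 1594, b = 639, c = 1041, d = 2630.
OR = (a·d)/(b·c) = (1594 × 2630) / (639 × 1041) = 4192220 / 665199 = 6.30220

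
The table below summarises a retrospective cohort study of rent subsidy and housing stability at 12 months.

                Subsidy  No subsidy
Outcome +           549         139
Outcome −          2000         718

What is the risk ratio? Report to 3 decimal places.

Reading the table with exposure as columns: a = 549 (Subsidy, case), b = 2000 (Subsidy, non-case), c = 139 (No subsidy, case), d = 718.
Risk in exposed = 549/2549 = 0.21538; risk in unexposed = 139/857 = 0.16219.
RR = 0.21538 / 0.16219 = 1.32791
The risk among the exposed is 1.33 times that among the unexposed.

1.328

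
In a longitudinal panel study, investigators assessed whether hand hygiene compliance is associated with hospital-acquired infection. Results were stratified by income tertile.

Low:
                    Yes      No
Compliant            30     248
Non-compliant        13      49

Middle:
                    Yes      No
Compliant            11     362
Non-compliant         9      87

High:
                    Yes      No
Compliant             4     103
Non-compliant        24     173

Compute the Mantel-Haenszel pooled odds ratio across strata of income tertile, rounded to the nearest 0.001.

0.352

OR_MH = Σ(aᵢdᵢ/nᵢ) / Σ(bᵢcᵢ/nᵢ), where nᵢ is the stratum total.
Stratum 1 (Low): n = 340; a·d/n = 30·49/340 = 4.3235; b·c/n = 248·13/340 = 9.4824
Stratum 2 (Middle): n = 469; a·d/n = 11·87/469 = 2.0405; b·c/n = 362·9/469 = 6.9467
Stratum 3 (High): n = 304; a·d/n = 4·173/304 = 2.2763; b·c/n = 103·24/304 = 8.1316
OR_MH = (4.3235 + 2.0405 + 2.2763) / (9.4824 + 6.9467 + 8.1316) = 8.6404 / 24.5606 = 0.35180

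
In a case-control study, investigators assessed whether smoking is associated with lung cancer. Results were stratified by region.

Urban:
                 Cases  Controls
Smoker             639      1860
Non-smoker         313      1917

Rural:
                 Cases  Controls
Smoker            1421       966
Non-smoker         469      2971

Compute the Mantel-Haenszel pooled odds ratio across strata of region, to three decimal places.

4.897

OR_MH = Σ(aᵢdᵢ/nᵢ) / Σ(bᵢcᵢ/nᵢ), where nᵢ is the stratum total.
Stratum 1 (Urban): n = 4729; a·d/n = 639·1917/4729 = 259.0321; b·c/n = 1860·313/4729 = 123.1085
Stratum 2 (Rural): n = 5827; a·d/n = 1421·2971/5827 = 724.5222; b·c/n = 966·469/5827 = 77.7508
OR_MH = (259.0321 + 724.5222) / (123.1085 + 77.7508) = 983.5544 / 200.8593 = 4.89673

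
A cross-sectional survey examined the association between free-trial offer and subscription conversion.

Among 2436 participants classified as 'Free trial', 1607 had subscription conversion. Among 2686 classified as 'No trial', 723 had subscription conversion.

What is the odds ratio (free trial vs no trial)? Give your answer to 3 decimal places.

5.263

From the description: a = 1607, b = 829, c = 723, d = 1963.
OR = (a·d)/(b·c) = (1607 × 1963) / (829 × 723) = 3154541 / 599367 = 5.26312
The odds of subscription conversion are about 5.26 times as high in the free trial group.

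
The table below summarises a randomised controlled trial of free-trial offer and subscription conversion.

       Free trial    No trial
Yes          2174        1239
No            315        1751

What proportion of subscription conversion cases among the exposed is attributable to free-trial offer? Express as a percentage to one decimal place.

Reading the table with exposure as columns: a = 2174 (Free trial, case), b = 315 (Free trial, non-case), c = 1239 (No trial, case), d = 1751.
Risk in exposed = 2174/2489 = 0.87344; risk in unexposed = 1239/2990 = 0.41438.
RR = 0.87344/0.41438 = 2.10782
AR% = (RR − 1)/RR × 100 = (2.10782 − 1)/2.10782 × 100 = 52.5577%

52.6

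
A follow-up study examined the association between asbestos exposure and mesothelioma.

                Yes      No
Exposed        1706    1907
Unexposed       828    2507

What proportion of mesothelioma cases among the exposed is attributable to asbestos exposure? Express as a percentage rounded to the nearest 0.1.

Cells: a = 1706, b = 1907, c = 828, d = 2507.
Risk in exposed = 1706/3613 = 0.47218; risk in unexposed = 828/3335 = 0.24828.
RR = 0.47218/0.24828 = 1.90185
AR% = (RR − 1)/RR × 100 = (1.90185 − 1)/1.90185 × 100 = 47.4197%

47.4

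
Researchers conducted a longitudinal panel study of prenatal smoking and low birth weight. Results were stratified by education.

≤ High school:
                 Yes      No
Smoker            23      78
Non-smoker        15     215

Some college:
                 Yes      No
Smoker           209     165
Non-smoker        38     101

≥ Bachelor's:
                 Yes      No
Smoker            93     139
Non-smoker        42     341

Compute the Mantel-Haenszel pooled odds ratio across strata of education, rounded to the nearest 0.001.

4.264

OR_MH = Σ(aᵢdᵢ/nᵢ) / Σ(bᵢcᵢ/nᵢ), where nᵢ is the stratum total.
Stratum 1 (≤ High school): n = 331; a·d/n = 23·215/331 = 14.9396; b·c/n = 78·15/331 = 3.5347
Stratum 2 (Some college): n = 513; a·d/n = 209·101/513 = 41.1481; b·c/n = 165·38/513 = 12.2222
Stratum 3 (≥ Bachelor's): n = 615; a·d/n = 93·341/615 = 51.5659; b·c/n = 139·42/615 = 9.4927
OR_MH = (14.9396 + 41.1481 + 51.5659) / (3.5347 + 12.2222 + 9.4927) = 107.6536 / 25.2496 = 4.26357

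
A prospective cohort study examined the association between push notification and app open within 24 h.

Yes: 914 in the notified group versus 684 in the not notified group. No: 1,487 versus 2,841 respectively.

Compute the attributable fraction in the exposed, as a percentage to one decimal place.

From the description: a = 914, b = 1487, c = 684, d = 2841.
Risk in exposed = 914/2401 = 0.38067; risk in unexposed = 684/3525 = 0.19404.
RR = 0.38067/0.19404 = 1.96181
AR% = (RR − 1)/RR × 100 = (1.96181 − 1)/1.96181 × 100 = 49.0267%

49.0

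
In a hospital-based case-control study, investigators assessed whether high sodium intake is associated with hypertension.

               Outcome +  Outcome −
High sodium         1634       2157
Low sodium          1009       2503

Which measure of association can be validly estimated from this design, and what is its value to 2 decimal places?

1.88

Cells: a = 1634, b = 2157, c = 1009, d = 2503.
This is a hospital-based case-control study: participants were sampled on outcome status, so risks in the source population cannot be estimated directly — relative risk is not valid here. The odds ratio is the appropriate measure.
OR = (a·d)/(b·c) = (1634 × 2503) / (2157 × 1009) = 4089902 / 2176413 = 1.87919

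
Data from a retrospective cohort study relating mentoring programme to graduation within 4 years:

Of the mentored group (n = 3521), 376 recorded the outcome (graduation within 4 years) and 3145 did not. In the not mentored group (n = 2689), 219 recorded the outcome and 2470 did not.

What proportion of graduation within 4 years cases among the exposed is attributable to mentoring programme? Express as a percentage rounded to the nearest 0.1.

From the description: a = 376, b = 3145, c = 219, d = 2470.
Risk in exposed = 376/3521 = 0.10679; risk in unexposed = 219/2689 = 0.08144.
RR = 0.10679/0.08144 = 1.31120
AR% = (RR − 1)/RR × 100 = (1.31120 − 1)/1.31120 × 100 = 23.7339%

23.7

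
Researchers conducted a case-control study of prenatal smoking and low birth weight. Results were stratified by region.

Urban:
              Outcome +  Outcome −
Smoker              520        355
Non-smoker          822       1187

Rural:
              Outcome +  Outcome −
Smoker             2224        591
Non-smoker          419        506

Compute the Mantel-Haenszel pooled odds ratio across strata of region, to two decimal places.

OR_MH = Σ(aᵢdᵢ/nᵢ) / Σ(bᵢcᵢ/nᵢ), where nᵢ is the stratum total.
Stratum 1 (Urban): n = 2884; a·d/n = 520·1187/2884 = 214.0222; b·c/n = 355·822/2884 = 101.1824
Stratum 2 (Rural): n = 3740; a·d/n = 2224·506/3740 = 300.8941; b·c/n = 591·419/3740 = 66.2110
OR_MH = (214.0222 + 300.8941) / (101.1824 + 66.2110) = 514.9163 / 167.3933 = 3.07609

3.08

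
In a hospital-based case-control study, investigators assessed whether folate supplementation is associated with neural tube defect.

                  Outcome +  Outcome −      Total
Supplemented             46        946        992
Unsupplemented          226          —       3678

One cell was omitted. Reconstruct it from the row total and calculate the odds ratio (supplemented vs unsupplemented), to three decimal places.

0.743

The missing cell is in the unexposed row: 3678 − 226 = 3452.
So a = 46, b = 946, c = 226, d = 3452.
OR = (a·d)/(b·c) = (46 × 3452) / (946 × 226) = 158792 / 213796 = 0.74273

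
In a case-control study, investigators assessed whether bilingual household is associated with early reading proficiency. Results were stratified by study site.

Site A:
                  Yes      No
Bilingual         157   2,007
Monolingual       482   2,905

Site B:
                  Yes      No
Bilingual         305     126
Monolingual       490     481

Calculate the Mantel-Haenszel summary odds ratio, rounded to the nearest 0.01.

OR_MH = Σ(aᵢdᵢ/nᵢ) / Σ(bᵢcᵢ/nᵢ), where nᵢ is the stratum total.
Stratum 1 (Site A): n = 5551; a·d/n = 157·2905/5551 = 82.1627; b·c/n = 2007·482/5551 = 174.2702
Stratum 2 (Site B): n = 1402; a·d/n = 305·481/1402 = 104.6398; b·c/n = 126·490/1402 = 44.0371
OR_MH = (82.1627 + 104.6398) / (174.2702 + 44.0371) = 186.8025 / 218.3073 = 0.85569

0.86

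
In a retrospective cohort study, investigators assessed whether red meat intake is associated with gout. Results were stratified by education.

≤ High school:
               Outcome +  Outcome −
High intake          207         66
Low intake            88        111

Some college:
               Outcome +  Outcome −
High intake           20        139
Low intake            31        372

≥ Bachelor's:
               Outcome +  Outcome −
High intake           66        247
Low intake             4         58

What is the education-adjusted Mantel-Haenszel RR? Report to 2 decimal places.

RR_MH = Σ(aᵢ·n₀ᵢ/nᵢ) / Σ(cᵢ·n₁ᵢ/nᵢ), with n₁ᵢ = aᵢ+bᵢ (exposed), n₀ᵢ = cᵢ+dᵢ (unexposed), nᵢ = n₁ᵢ+n₀ᵢ.
Stratum 1 (≤ High school): n₁ = 273, n₀ = 199, n = 472; a·n₀/n = 207·199/472 = 87.2733; c·n₁/n = 88·273/472 = 50.8983
Stratum 2 (Some college): n₁ = 159, n₀ = 403, n = 562; a·n₀/n = 20·403/562 = 14.3416; c·n₁/n = 31·159/562 = 8.7705
Stratum 3 (≥ Bachelor's): n₁ = 313, n₀ = 62, n = 375; a·n₀/n = 66·62/375 = 10.9120; c·n₁/n = 4·313/375 = 3.3387
RR_MH = (87.2733 + 14.3416 + 10.9120) / (50.8983 + 8.7705 + 3.3387) = 112.5269 / 63.0074 = 1.78593

1.79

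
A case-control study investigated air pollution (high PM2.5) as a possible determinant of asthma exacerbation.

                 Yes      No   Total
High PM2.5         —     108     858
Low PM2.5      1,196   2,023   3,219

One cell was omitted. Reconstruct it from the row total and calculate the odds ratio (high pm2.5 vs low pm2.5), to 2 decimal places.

The missing cell is in the exposed row: 858 − 108 = 750.
So a = 750, b = 108, c = 1196, d = 2023.
OR = (a·d)/(b·c) = (750 × 2023) / (108 × 1196) = 1517250 / 129168 = 11.74633

11.75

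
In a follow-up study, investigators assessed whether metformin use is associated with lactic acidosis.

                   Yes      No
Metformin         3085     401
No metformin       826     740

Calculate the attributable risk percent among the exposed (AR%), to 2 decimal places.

40.40

Cells: a = 3085, b = 401, c = 826, d = 740.
Risk in exposed = 3085/3486 = 0.88497; risk in unexposed = 826/1566 = 0.52746.
RR = 0.88497/0.52746 = 1.67780
AR% = (RR − 1)/RR × 100 = (1.67780 − 1)/1.67780 × 100 = 40.3980%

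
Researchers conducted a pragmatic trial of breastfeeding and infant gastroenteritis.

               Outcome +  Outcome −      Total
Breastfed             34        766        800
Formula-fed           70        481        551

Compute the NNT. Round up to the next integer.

Risk in treated group = 34/800 = 0.04250; risk in control = 70/551 = 0.12704.
Absolute risk reduction = 0.12704 − 0.04250 = 0.08454
NNT = 1 / ARR = 1 / 0.08454 = 11.828 → round up → 12

12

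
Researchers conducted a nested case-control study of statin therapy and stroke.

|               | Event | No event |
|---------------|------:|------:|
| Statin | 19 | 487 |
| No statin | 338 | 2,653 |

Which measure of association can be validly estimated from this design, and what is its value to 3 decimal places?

0.306

Cells: a = 19, b = 487, c = 338, d = 2653.
This is a nested case-control study: participants were sampled on outcome status, so risks in the source population cannot be estimated directly — relative risk is not valid here. The odds ratio is the appropriate measure.
OR = (a·d)/(b·c) = (19 × 2653) / (487 × 338) = 50407 / 164606 = 0.30623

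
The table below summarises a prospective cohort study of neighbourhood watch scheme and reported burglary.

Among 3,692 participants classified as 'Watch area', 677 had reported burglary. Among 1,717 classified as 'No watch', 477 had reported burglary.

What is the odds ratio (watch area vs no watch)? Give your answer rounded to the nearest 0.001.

From the description: a = 677, b = 3015, c = 477, d = 1240.
OR = (a·d)/(b·c) = (677 × 1240) / (3015 × 477) = 839480 / 1438155 = 0.58372
Exposure is associated with lower odds of reported burglary (OR = 0.58 < 1).

0.584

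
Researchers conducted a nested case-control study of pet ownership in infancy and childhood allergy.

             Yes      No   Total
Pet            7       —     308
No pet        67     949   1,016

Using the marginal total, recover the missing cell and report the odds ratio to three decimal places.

0.329

The missing cell is in the exposed row: 308 − 7 = 301.
So a = 7, b = 301, c = 67, d = 949.
OR = (a·d)/(b·c) = (7 × 949) / (301 × 67) = 6643 / 20167 = 0.32940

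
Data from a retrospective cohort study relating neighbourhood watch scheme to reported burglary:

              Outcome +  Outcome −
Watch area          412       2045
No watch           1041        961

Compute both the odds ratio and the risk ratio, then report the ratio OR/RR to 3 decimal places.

Cells: a = 412, b = 2045, c = 1041, d = 961.
OR = (412·961)/(2045·1041) = 395932/2128845 = 0.18598
Risk in exposed = 412/2457 = 0.16768; risk in unexposed = 1041/2002 = 0.51998; RR = 0.32248
OR/RR = 0.18598 / 0.32248 = 0.57673
The outcome is not rare, so the OR lies further from 1 than the RR.

0.577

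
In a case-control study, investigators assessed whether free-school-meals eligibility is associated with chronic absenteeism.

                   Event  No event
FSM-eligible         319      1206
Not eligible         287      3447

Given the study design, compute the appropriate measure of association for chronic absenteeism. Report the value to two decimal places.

Cells: a = 319, b = 1206, c = 287, d = 3447.
This is a case-control study: participants were sampled on outcome status, so risks in the source population cannot be estimated directly — relative risk is not valid here. The odds ratio is the appropriate measure.
OR = (a·d)/(b·c) = (319 × 3447) / (1206 × 287) = 1099593 / 346122 = 3.17689

3.18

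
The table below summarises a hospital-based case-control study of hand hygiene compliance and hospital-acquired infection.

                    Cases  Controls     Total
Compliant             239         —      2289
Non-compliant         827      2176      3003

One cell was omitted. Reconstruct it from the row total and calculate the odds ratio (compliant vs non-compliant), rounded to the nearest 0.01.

The missing cell is in the exposed row: 2289 − 239 = 2050.
So a = 239, b = 2050, c = 827, d = 2176.
OR = (a·d)/(b·c) = (239 × 2176) / (2050 × 827) = 520064 / 1695350 = 0.30676

0.31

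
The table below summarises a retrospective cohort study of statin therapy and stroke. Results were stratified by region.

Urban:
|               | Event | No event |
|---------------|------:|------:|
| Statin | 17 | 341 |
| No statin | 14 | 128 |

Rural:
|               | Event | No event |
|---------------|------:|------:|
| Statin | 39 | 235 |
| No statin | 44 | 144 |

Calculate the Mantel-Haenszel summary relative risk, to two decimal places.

0.57

RR_MH = Σ(aᵢ·n₀ᵢ/nᵢ) / Σ(cᵢ·n₁ᵢ/nᵢ), with n₁ᵢ = aᵢ+bᵢ (exposed), n₀ᵢ = cᵢ+dᵢ (unexposed), nᵢ = n₁ᵢ+n₀ᵢ.
Stratum 1 (Urban): n₁ = 358, n₀ = 142, n = 500; a·n₀/n = 17·142/500 = 4.8280; c·n₁/n = 14·358/500 = 10.0240
Stratum 2 (Rural): n₁ = 274, n₀ = 188, n = 462; a·n₀/n = 39·188/462 = 15.8701; c·n₁/n = 44·274/462 = 26.0952
RR_MH = (4.8280 + 15.8701) / (10.0240 + 26.0952) = 20.6981 / 36.1192 = 0.57305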